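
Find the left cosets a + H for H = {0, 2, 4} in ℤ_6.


H = {0, 2, 4}, |H| = 3
Number of cosets = |G|/|H| = 6/3 = 2
0 + H = {0, 2, 4}
1 + H = {1, 3, 5}

Cosets: 0+H={0,2,4}; 1+H={1,3,5}


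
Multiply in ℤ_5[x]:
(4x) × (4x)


Expand and collect like terms; reduce coefficients mod 5:
x^0: 0·0 = 0 ≡ 0 (mod 5)
x^1: 0·4 + 4·0 = 0 ≡ 0 (mod 5)
x^2: 4·4 = 16 ≡ 1 (mod 5)
Result: x^2

f · g = x^2


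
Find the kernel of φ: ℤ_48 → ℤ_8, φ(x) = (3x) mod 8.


Kernel = preimage of identity
ker(φ) = {x ∈ ℤ_48 : 3x ≡ 0 (mod 8)}. Since 8 | 48, φ is well-defined. The kernel is the cyclic subgroup ⟨8⟩ of ℤ_48 (order 6), i.e. {0, 8, 16, 24, 32, 40}

ker(φ) = {0, 8, 16, 24, 32, 40}


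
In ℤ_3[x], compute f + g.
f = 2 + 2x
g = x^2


Add coefficients mod 3:
x^0: 2 + 0 = 2 (mod 3)
x^1: 2 + 0 = 2 (mod 3)
x^2: 0 + 1 = 1 (mod 3)
Result: 2 + 2x + x^2

f + g = 2 + 2x + x^2


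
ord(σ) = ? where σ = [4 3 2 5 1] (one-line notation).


Cycle decomposition: (1 4 5) (2 3)
Cycle lengths: 3, 2
Order = lcm(3, 2) = 6

ord(σ) = 6


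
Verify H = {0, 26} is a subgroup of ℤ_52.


Subgroup test for H = {0, 26} in (ℤ_52, +):
(1) 0 ∈ H? Yes
(2) Closure: for all a,b ∈ H, (a+b) mod 52 ∈ H? Yes
(3) Inverses: for all a ∈ H, -a mod 52 ∈ H? Yes

Yes, H is a subgroup of ℤ_52


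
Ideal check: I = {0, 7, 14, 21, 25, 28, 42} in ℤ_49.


Check ideal conditions for I = {0, 7, 14, 21, 25, 28, 42} in ℤ_49:
(1) I is an additive subgroup? No
(2) For r ∈ ℤ_49 and a ∈ I: r·a ∈ I? No  [counterexample: r=2, a=25, r·a mod 49 = 1 ∉ I]

No, I is not an ideal of ℤ_49


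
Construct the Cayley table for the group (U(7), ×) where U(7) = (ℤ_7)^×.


Elements: {1, 2, 3, 4, 5, 6}
Operation: multiplication mod 7
Entry (a, b) = (a × b) mod 7

Cayley table:
  | 1 | 2 | 3 | 4 | 5 | 6
1 | 1 | 2 | 3 | 4 | 5 | 6
2 | 2 | 4 | 6 | 1 | 3 | 5
3 | 3 | 6 | 2 | 5 | 1 | 4
4 | 4 | 1 | 5 | 2 | 6 | 3
5 | 5 | 3 | 1 | 6 | 4 | 2
6 | 6 | 5 | 4 | 3 | 2 | 1


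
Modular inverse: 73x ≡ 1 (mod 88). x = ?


Use the extended Euclidean algorithm to write 1 = 73·s + 88·t; then s mod 88 is the inverse.
Euclidean algorithm:
  73 = 0·88 + 73
  88 = 1·73 + 15
  73 = 4·15 + 13
  15 = 1·13 + 2
  13 = 6·2 + 1
  2 = 2·1 + 0
gcd(73,88) = 1
Back-substitution gives: 73·(41) + 88·(-34) = 1
So 73⁻¹ ≡ 41 ≡ 41 (mod 88)
Check: 73 × 41 = 2993 ≡ 1 (mod 88) ✓

73⁻¹ ≡ 41 (mod 88)


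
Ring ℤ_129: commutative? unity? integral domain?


ℤ_129 is a commutative ring with unity 1; 129 = 3×43 is composite, so 3·43 ≡ 0 gives zero divisors (not an integral domain)
Commutative: Yes
Integral domain: No
Has unity: Yes

ℤ_129: Commutative=Yes, Unity=Yes


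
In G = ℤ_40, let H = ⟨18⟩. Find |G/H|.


|⟨18⟩| = n / gcd(18, 40) = 40 / 2 = 20
H is normal (ℤ_40 is abelian).
|G/H| = |G| / |H| = 40 / 20 = 2

|G/H| = 2


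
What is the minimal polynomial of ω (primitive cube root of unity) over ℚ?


ω satisfies x² + x + 1 = 0 (the cyclotomic polynomial Φ₃)

Minimal polynomial: x² + x + 1


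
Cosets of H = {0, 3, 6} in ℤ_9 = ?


H = {0, 3, 6}, |H| = 3
Number of cosets = |G|/|H| = 9/3 = 3
0 + H = {0, 3, 6}
1 + H = {1, 4, 7}
2 + H = {2, 5, 8}

Cosets: 0+H={0,3,6}; 1+H={1,4,7}; 2+H={2,5,8}


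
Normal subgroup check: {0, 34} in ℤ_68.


H = {0, 34} in ℤ_68
ℤ_68 is abelian; every subgroup of an abelian group is normal

Yes, normal subgroup


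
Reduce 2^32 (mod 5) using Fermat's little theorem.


Fermat's little theorem: if p is prime and gcd(a,p)=1, then a^(p-1) ≡ 1 (mod p)
p = 5 is prime, gcd(2,5) = 1
Reduce exponent: 32 mod 4 = 0
So 2^32 ≡ 2^0 (mod 5)
2^0 = 1

2^32 ≡ 1 (mod 5)


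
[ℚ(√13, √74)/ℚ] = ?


[ℚ(√13,√74):ℚ] = [ℚ(√13,√74):ℚ(√13)]·[ℚ(√13):ℚ] = 2·2 = 4

[ℚ(√13, √74)/ℚ] = 4


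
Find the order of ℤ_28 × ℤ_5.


|A × B| = |A| · |B|
|ℤ_28 × ℤ_5| = 28 × 5 = 140

|ℤ_28 × ℤ_5| = 140


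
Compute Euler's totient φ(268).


Factor n: 268 = 2^2 × 67
φ(n) = n · ∏(1 - 1/p) over distinct primes p | n
φ(268) = 268 · (1 - 1/2) · (1 - 1/67) = 132

φ(268) = 132


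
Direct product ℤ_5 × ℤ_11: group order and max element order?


|ℤ_5 × ℤ_11| = 5 × 11 = 55
Max element order = lcm(5,11) = 55
Cyclic? Yes (gcd=1)

|ℤ_5×ℤ_11| = 55, max element order = 55


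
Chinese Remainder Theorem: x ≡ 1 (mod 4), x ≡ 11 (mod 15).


m₁ = 4, m₂ = 15, gcd = 1, so CRT applies. M = m₁·m₂ = 60
Let M₁ = M/m₁ = 15, M₂ = M/m₂ = 4
Find y₁ ≡ M₁⁻¹ (mod m₁): 15⁻¹ ≡ 3 (mod 4)
Find y₂ ≡ M₂⁻¹ (mod m₂): 4⁻¹ ≡ 4 (mod 15)
x = a₁·M₁·y₁ + a₂·M₂·y₂ = 1·15·3 + 11·4·4 = 221
Reduce mod 60: x ≡ 41
Check: 41 mod 4 = 1 ✓, 41 mod 15 = 11 ✓

x ≡ 41 (mod 60)


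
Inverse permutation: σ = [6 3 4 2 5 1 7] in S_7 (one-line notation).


To find σ⁻¹, swap domain and range:
σ(1) = 6 → σ⁻¹(6) = 1
σ(2) = 3 → σ⁻¹(3) = 2
σ(3) = 4 → σ⁻¹(4) = 3
σ(4) = 2 → σ⁻¹(2) = 4
σ(5) = 5 → σ⁻¹(5) = 5
σ(6) = 1 → σ⁻¹(1) = 6
σ(7) = 7 → σ⁻¹(7) = 7

σ⁻¹ = [6 4 2 3 5 1 7]


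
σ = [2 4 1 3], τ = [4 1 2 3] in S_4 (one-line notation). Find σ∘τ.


σ∘τ: apply τ first, then σ
1 →τ 4 →σ 3
2 →τ 1 →σ 2
3 →τ 2 →σ 4
4 →τ 3 →σ 1

σ∘τ = [3 2 4 1]


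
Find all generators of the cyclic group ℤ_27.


g generates ℤ_n iff gcd(g,n) = 1
Prime factors of 27: 3
Generators are g ∈ {1,...,26} not divisible by any of these primes.
Generators: {1, 2, 4, 5, 7, 8, 10, 11, 13, 14, 16, 17, 19, 20, 22, 23, 25, 26}
Number of generators = φ(27) = 18

Generators of ℤ_27 = {1, 2, 4, 5, 7, 8, 10, 11, 13, 14, 16, 17, 19, 20, 22, 23, 25, 26}


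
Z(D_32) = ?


Z(G) = {g ∈ G | gx = xg for all x ∈ G}
For even n, Z(D_n) = {e, r^(n/2)}: the 180° rotation r^16 commutes with every reflection and rotation

Z(D_32) = {e, r^16}


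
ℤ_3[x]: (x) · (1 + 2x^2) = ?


Expand and collect like terms; reduce coefficients mod 3:
x^0: 0·1 = 0 ≡ 0 (mod 3)
x^1: 0·0 + 1·1 = 1 ≡ 1 (mod 3)
x^2: 0·2 + 1·0 = 0 ≡ 0 (mod 3)
x^3: 1·2 = 2 ≡ 2 (mod 3)
Result: x + 2x^3

f · g = x + 2x^3


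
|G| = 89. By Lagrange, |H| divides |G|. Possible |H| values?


Lagrange's theorem: |H| divides |G|
|G| = 89
Divisors of 89: 1, 89

Possible subgroup orders: {1, 89}


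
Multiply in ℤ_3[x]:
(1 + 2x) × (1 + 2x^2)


Expand and collect like terms; reduce coefficients mod 3:
x^0: 1·1 = 1 ≡ 1 (mod 3)
x^1: 1·0 + 2·1 = 2 ≡ 2 (mod 3)
x^2: 1·2 + 2·0 = 2 ≡ 2 (mod 3)
x^3: 2·2 = 4 ≡ 1 (mod 3)
Result: 1 + 2x + 2x^2 + x^3

f · g = 1 + 2x + 2x^2 + x^3


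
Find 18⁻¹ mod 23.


Use the extended Euclidean algorithm to write 1 = 18·s + 23·t; then s mod 23 is the inverse.
Euclidean algorithm:
  18 = 0·23 + 18
  23 = 1·18 + 5
  18 = 3·5 + 3
  5 = 1·3 + 2
  3 = 1·2 + 1
  2 = 2·1 + 0
gcd(18,23) = 1
Back-substitution gives: 18·(9) + 23·(-7) = 1
So 18⁻¹ ≡ 9 ≡ 9 (mod 23)
Check: 18 × 9 = 162 ≡ 1 (mod 23) ✓

18⁻¹ ≡ 9 (mod 23)


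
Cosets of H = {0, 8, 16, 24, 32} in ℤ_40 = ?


H = {0, 8, 16, 24, 32}, |H| = 5
Number of cosets = |G|/|H| = 40/5 = 8
0 + H = {0, 8, 16, 24, 32}
1 + H = {1, 9, 17, 25, 33}
2 + H = {2, 10, 18, 26, 34}
3 + H = {3, 11, 19, 27, 35}
4 + H = {4, 12, 20, 28, 36}
5 + H = {5, 13, 21, 29, 37}
6 + H = {6, 14, 22, 30, 38}
7 + H = {7, 15, 23, 31, 39}

Cosets: 0+H={0,8,16,24,32}; 1+H={1,9,17,25,33}; 2+H={2,10,18,26,34}; 3+H={3,11,19,27,35}; 4+H={4,12,20,28,36}; 5+H={5,13,21,29,37}; 6+H={6,14,22,30,38}; 7+H={7,15,23,31,39}


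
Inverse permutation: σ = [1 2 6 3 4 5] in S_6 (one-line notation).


To find σ⁻¹, swap domain and range:
σ(1) = 1 → σ⁻¹(1) = 1
σ(2) = 2 → σ⁻¹(2) = 2
σ(3) = 6 → σ⁻¹(6) = 3
σ(4) = 3 → σ⁻¹(3) = 4
σ(5) = 4 → σ⁻¹(4) = 5
σ(6) = 5 → σ⁻¹(5) = 6

σ⁻¹ = [1 2 4 5 6 3]


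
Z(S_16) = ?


Z(G) = {g ∈ G | gx = xg for all x ∈ G}
S_n is non-abelian for n ≥ 3; Z(S_16) is trivial

Z(S_16) = {e}


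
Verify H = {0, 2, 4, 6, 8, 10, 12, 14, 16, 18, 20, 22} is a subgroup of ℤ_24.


Subgroup test for H = {0, 2, 4, 6, 8, 10, 12, 14, 16, 18, 20, 22} in (ℤ_24, +):
(1) 0 ∈ H? Yes
(2) Closure: for all a,b ∈ H, (a+b) mod 24 ∈ H? Yes
(3) Inverses: for all a ∈ H, -a mod 24 ∈ H? Yes

Yes, H is a subgroup of ℤ_24


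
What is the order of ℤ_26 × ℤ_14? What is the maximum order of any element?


|ℤ_26 × ℤ_14| = 26 × 14 = 364
Max element order = lcm(26,14) = 182
Cyclic? No (gcd=2)

|ℤ_26×ℤ_14| = 364, max element order = 182


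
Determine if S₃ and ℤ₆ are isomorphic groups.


Comparing S₃ and ℤ₆:
S₃ is non-abelian, ℤ₆ is abelian

No, S₃ ≇ ℤ₆


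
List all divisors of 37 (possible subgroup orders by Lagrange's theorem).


Lagrange's theorem: |H| divides |G|
|G| = 37
Divisors of 37: 1, 37

Possible subgroup orders: {1, 37}


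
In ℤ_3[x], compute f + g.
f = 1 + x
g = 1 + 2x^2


Add coefficients mod 3:
x^0: 1 + 1 = 2 (mod 3)
x^1: 1 + 0 = 1 (mod 3)
x^2: 0 + 2 = 2 (mod 3)
Result: 2 + x + 2x^2

f + g = 2 + x + 2x^2


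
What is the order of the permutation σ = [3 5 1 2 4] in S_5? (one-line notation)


Cycle decomposition: (1 3) (2 5 4)
Cycle lengths: 2, 3
Order = lcm(2, 3) = 6

ord(σ) = 6


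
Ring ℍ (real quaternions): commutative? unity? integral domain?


quaternion multiplication is non-commutative (ij = k ≠ ji = -k); has unity 1; a division ring but not an integral domain since integral domains are commutative by convention
Commutative: No
Integral domain: No
Has unity: Yes

ℍ (real quaternions): Commutative=No, Unity=Yes


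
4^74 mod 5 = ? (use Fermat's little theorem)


Fermat's little theorem: if p is prime and gcd(a,p)=1, then a^(p-1) ≡ 1 (mod p)
p = 5 is prime, gcd(4,5) = 1
Reduce exponent: 74 mod 4 = 2
So 4^74 ≡ 4^2 (mod 5)
4^2 mod 5 = 1

4^74 ≡ 1 (mod 5)


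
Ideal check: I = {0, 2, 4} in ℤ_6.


Check ideal conditions for I = {0, 2, 4} in ℤ_6:
(1) I is an additive subgroup? Yes
(2) For r ∈ ℤ_6 and a ∈ I: r·a ∈ I? Yes

Yes, I is an ideal of ℤ_6


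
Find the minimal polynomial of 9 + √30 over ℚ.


Let α = 9 + √30. Then α - 9 = √30, so (α - 9)² = 30, giving α² - 18α + 51 = 0. Degree 2 and α ∉ ℚ, so this is the minimal polynomial.

Minimal polynomial: x² - 18x + 51


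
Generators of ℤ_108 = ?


g generates ℤ_n iff gcd(g,n) = 1
Prime factors of 108: 2, 3
Generators are g ∈ {1,...,107} not divisible by any of these primes.
Generators: {1, 5, 7, 11, 13, 17, 19, 23, 25, 29, 31, 35, 37, 41, 43, 47, 49, 53, 55, 59, 61, 65, 67, 71, 73, 77, 79, 83, 85, 89, 91, 95, 97, 101, 103, 107}
Number of generators = φ(108) = 36

Generators of ℤ_108 = {1, 5, 7, 11, 13, 17, 19, 23, 25, 29, 31, 35, 37, 41, 43, 47, 49, 53, 55, 59, 61, 65, 67, 71, 73, 77, 79, 83, 85, 89, 91, 95, 97, 101, 103, 107}


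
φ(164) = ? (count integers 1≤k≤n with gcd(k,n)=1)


Factor n: 164 = 2^2 × 41
φ(n) = n · ∏(1 - 1/p) over distinct primes p | n
φ(164) = 164 · (1 - 1/2) · (1 - 1/41) = 80

φ(164) = 80


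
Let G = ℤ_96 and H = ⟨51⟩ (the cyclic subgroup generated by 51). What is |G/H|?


|⟨51⟩| = n / gcd(51, 96) = 96 / 3 = 32
H is normal (ℤ_96 is abelian).
|G/H| = |G| / |H| = 96 / 32 = 3

|G/H| = 3


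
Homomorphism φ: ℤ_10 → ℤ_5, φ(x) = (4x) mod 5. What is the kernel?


Kernel = preimage of identity
ker(φ) = {x ∈ ℤ_10 : 4x ≡ 0 (mod 5)}. Since 5 | 10, φ is well-defined. The kernel is the cyclic subgroup ⟨5⟩ of ℤ_10 (order 2), i.e. {0, 5}

ker(φ) = {0, 5}


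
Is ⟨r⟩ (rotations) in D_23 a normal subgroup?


H = ⟨r⟩ (rotations) in D_23
The rotation subgroup ⟨r⟩ has index 2 in D_23, so it is normal

Yes, normal subgroup


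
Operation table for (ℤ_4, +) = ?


Elements: {0, 1, 2, 3}
Operation: addition mod 4
Entry (a, b) = (a + b) mod 4

Cayley table:
  | 0 | 1 | 2 | 3
0 | 0 | 1 | 2 | 3
1 | 1 | 2 | 3 | 0
2 | 2 | 3 | 0 | 1
3 | 3 | 0 | 1 | 2


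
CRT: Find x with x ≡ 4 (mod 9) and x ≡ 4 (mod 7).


m₁ = 9, m₂ = 7, gcd = 1, so CRT applies. M = m₁·m₂ = 63
Let M₁ = M/m₁ = 7, M₂ = M/m₂ = 9
Find y₁ ≡ M₁⁻¹ (mod m₁): 7⁻¹ ≡ 4 (mod 9)
Find y₂ ≡ M₂⁻¹ (mod m₂): 9⁻¹ ≡ 4 (mod 7)
x = a₁·M₁·y₁ + a₂·M₂·y₂ = 4·7·4 + 4·9·4 = 256
Reduce mod 63: x ≡ 4
Check: 4 mod 9 = 4 ✓, 4 mod 7 = 4 ✓

x ≡ 4 (mod 63)


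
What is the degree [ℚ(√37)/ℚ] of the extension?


√37 has minimal polynomial x² - 37 (irreducible over ℚ since 37 is squarefree)

[ℚ(√37)/ℚ] = 2


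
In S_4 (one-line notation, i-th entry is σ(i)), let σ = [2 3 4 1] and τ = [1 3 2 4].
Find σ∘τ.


σ∘τ: apply τ first, then σ
1 →τ 1 →σ 2
2 →τ 3 →σ 4
3 →τ 2 →σ 3
4 →τ 4 →σ 1

σ∘τ = [2 4 3 1]


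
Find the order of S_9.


|S_n| = n! (number of permutations of n symbols)
|S_9| = 9! = 362880

|S_9| = 362880


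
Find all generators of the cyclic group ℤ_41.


g generates ℤ_n iff gcd(g,n) = 1
Prime factors of 41: 41
Generators are g ∈ {1,...,40} not divisible by any of these primes.
Generators: {1, 2, 3, 4, 5, 6, 7, 8, 9, 10, 11, 12, 13, 14, 15, 16, 17, 18, 19, 20, 21, 22, 23, 24, 25, 26, 27, 28, 29, 30, 31, 32, 33, 34, 35, 36, 37, 38, 39, 40}
Number of generators = φ(41) = 40

Generators of ℤ_41 = {1, 2, 3, 4, 5, 6, 7, 8, 9, 10, 11, 12, 13, 14, 15, 16, 17, 18, 19, 20, 21, 22, 23, 24, 25, 26, 27, 28, 29, 30, 31, 32, 33, 34, 35, 36, 37, 38, 39, 40}


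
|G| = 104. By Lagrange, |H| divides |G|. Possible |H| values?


Lagrange's theorem: |H| divides |G|
|G| = 104
Divisors of 104: 1, 2, 4, 8, 13, 26, 52, 104

Possible subgroup orders: {1, 2, 4, 8, 13, 26, 52, 104}


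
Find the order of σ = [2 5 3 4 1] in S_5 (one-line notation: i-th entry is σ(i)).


Cycle decomposition: (1 2 5)
Cycle lengths: 3
Order = lcm(3) = 3

ord(σ) = 3


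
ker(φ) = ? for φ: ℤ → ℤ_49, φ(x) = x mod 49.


Kernel = preimage of identity
ker(φ) = {x ∈ ℤ : x ≡ 0 (mod 49)} = 49ℤ = {0, ±49, ±98, ...}

ker(φ) = 49ℤ


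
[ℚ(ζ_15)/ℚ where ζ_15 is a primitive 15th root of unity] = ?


[ℚ(ζ_n):ℚ] = deg Φ_n(x) = φ(n). Here φ(15) = 8

[ℚ(ζ_15)/ℚ where ζ_15 is a primitive 15th root of unity] = 8


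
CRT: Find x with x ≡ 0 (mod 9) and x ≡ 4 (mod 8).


m₁ = 9, m₂ = 8, gcd = 1, so CRT applies. M = m₁·m₂ = 72
Let M₁ = M/m₁ = 8, M₂ = M/m₂ = 9
Find y₁ ≡ M₁⁻¹ (mod m₁): 8⁻¹ ≡ 8 (mod 9)
Find y₂ ≡ M₂⁻¹ (mod m₂): 9⁻¹ ≡ 1 (mod 8)
x = a₁·M₁·y₁ + a₂·M₂·y₂ = 0·8·8 + 4·9·1 = 36
Reduce mod 72: x ≡ 36
Check: 36 mod 9 = 0 ✓, 36 mod 8 = 4 ✓

x ≡ 36 (mod 72)


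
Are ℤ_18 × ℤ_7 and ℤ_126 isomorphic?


Comparing ℤ_18 × ℤ_7 and ℤ_126:
gcd(18,7) = 1, so ℤ_18 × ℤ_7 ≅ ℤ_126 (CRT)

Yes, ℤ_18 × ℤ_7 ≅ ℤ_126


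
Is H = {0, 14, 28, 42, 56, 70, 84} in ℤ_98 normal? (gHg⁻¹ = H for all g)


H = {0, 14, 28, 42, 56, 70, 84} in ℤ_98
ℤ_98 is abelian; every subgroup of an abelian group is normal

Yes, normal subgroup


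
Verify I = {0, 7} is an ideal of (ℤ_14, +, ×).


Check ideal conditions for I = {0, 7} in ℤ_14:
(1) I is an additive subgroup? Yes
(2) For r ∈ ℤ_14 and a ∈ I: r·a ∈ I? Yes

Yes, I is an ideal of ℤ_14


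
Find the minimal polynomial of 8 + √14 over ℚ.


Let α = 8 + √14. Then α - 8 = √14, so (α - 8)² = 14, giving α² - 16α + 50 = 0. Degree 2 and α ∉ ℚ, so this is the minimal polynomial.

Minimal polynomial: x² - 16x + 50


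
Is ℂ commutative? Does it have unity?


ℂ is a field: commutative, has unity, every nonzero element is a unit (hence an integral domain)
Commutative: Yes
Integral domain: Yes
Has unity: Yes

ℂ: Commutative=Yes, Unity=Yes


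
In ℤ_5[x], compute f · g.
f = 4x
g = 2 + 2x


Expand and collect like terms; reduce coefficients mod 5:
x^0: 0·2 = 0 ≡ 0 (mod 5)
x^1: 0·2 + 4·2 = 8 ≡ 3 (mod 5)
x^2: 4·2 = 8 ≡ 3 (mod 5)
Result: 3x + 3x^2

f · g = 3x + 3x^2


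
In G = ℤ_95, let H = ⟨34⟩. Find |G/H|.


|⟨34⟩| = n / gcd(34, 95) = 95 / 1 = 95
H is normal (ℤ_95 is abelian).
|G/H| = |G| / |H| = 95 / 95 = 1

|G/H| = 1


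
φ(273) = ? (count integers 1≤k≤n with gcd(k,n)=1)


Factor n: 273 = 3 × 7 × 13
φ(n) = n · ∏(1 - 1/p) over distinct primes p | n
φ(273) = 273 · (1 - 1/3) · (1 - 1/7) · (1 - 1/13) = 144

φ(273) = 144


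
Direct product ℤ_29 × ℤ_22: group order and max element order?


|ℤ_29 × ℤ_22| = 29 × 22 = 638
Max element order = lcm(29,22) = 638
Cyclic? Yes (gcd=1)

|ℤ_29×ℤ_22| = 638, max element order = 638


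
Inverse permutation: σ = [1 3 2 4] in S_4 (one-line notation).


To find σ⁻¹, swap domain and range:
σ(1) = 1 → σ⁻¹(1) = 1
σ(2) = 3 → σ⁻¹(3) = 2
σ(3) = 2 → σ⁻¹(2) = 3
σ(4) = 4 → σ⁻¹(4) = 4

σ⁻¹ = [1 3 2 4]


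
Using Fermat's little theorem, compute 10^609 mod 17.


Fermat's little theorem: if p is prime and gcd(a,p)=1, then a^(p-1) ≡ 1 (mod p)
p = 17 is prime, gcd(10,17) = 1
Reduce exponent: 609 mod 16 = 1
So 10^609 ≡ 10^1 (mod 17)
10^1 mod 17 = 10

10^609 ≡ 10 (mod 17)


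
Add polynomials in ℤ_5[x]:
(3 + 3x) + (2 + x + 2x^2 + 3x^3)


Add coefficients mod 5:
x^0: 3 + 2 = 0 (mod 5)
x^1: 3 + 1 = 4 (mod 5)
x^2: 0 + 2 = 2 (mod 5)
x^3: 0 + 3 = 3 (mod 5)
Result: 4x + 2x^2 + 3x^3

f + g = 4x + 2x^2 + 3x^3


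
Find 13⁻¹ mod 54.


Use the extended Euclidean algorithm to write 1 = 13·s + 54·t; then s mod 54 is the inverse.
Euclidean algorithm:
  13 = 0·54 + 13
  54 = 4·13 + 2
  13 = 6·2 + 1
  2 = 2·1 + 0
gcd(13,54) = 1
Back-substitution gives: 13·(25) + 54·(-6) = 1
So 13⁻¹ ≡ 25 ≡ 25 (mod 54)
Check: 13 × 25 = 325 ≡ 1 (mod 54) ✓

13⁻¹ ≡ 25 (mod 54)


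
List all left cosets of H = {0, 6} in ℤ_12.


H = {0, 6}, |H| = 2
Number of cosets = |G|/|H| = 12/2 = 6
0 + H = {0, 6}
1 + H = {1, 7}
2 + H = {2, 8}
3 + H = {3, 9}
4 + H = {4, 10}
5 + H = {5, 11}

Cosets: 0+H={0,6}; 1+H={1,7}; 2+H={2,8}; 3+H={3,9}; 4+H={4,10}; 5+H={5,11}


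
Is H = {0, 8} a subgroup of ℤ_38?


Subgroup test for H = {0, 8} in (ℤ_38, +):
(1) 0 ∈ H? Yes
(2) Closure: for all a,b ∈ H, (a+b) mod 38 ∈ H? No  [counterexample: 8 + 8 = 16 ∉ H]
(3) Inverses: for all a ∈ H, -a mod 38 ∈ H? No

No, H is not a subgroup of ℤ_38


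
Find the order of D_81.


|D_n| = 2n (n rotations and n reflections)
|D_81| = 2×81 = 162

|D_81| = 162


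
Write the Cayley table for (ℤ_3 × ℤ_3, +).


Elements: {(0,0), (0,1), (0,2), (1,0), (1,1), (1,2), (2,0), (2,1), (2,2)}
Operation: componentwise addition mod (3, 3)
Entry (a, b) = ((a₁+b₁) mod 3, (a₂+b₂) mod 3)

Cayley table:
      | (0,0) | (0,1) | (0,2) | (1,0) | (1,1) | (1,2) | (2,0) | (2,1) | (2,2)
(0,0) | (0,0) | (0,1) | (0,2) | (1,0) | (1,1) | (1,2) | (2,0) | (2,1) | (2,2)
(0,1) | (0,1) | (0,2) | (0,0) | (1,1) | (1,2) | (1,0) | (2,1) | (2,2) | (2,0)
(0,2) | (0,2) | (0,0) | (0,1) | (1,2) | (1,0) | (1,1) | (2,2) | (2,0) | (2,1)
(1,0) | (1,0) | (1,1) | (1,2) | (2,0) | (2,1) | (2,2) | (0,0) | (0,1) | (0,2)
(1,1) | (1,1) | (1,2) | (1,0) | (2,1) | (2,2) | (2,0) | (0,1) | (0,2) | (0,0)
(1,2) | (1,2) | (1,0) | (1,1) | (2,2) | (2,0) | (2,1) | (0,2) | (0,0) | (0,1)
(2,0) | (2,0) | (2,1) | (2,2) | (0,0) | (0,1) | (0,2) | (1,0) | (1,1) | (1,2)
(2,1) | (2,1) | (2,2) | (2,0) | (0,1) | (0,2) | (0,0) | (1,1) | (1,2) | (1,0)
(2,2) | (2,2) | (2,0) | (2,1) | (0,2) | (0,0) | (0,1) | (1,2) | (1,0) | (1,1)


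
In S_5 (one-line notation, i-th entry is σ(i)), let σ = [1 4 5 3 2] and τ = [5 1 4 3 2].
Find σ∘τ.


σ∘τ: apply τ first, then σ
1 →τ 5 →σ 2
2 →τ 1 →σ 1
3 →τ 4 →σ 3
4 →τ 3 →σ 5
5 →τ 2 →σ 4

σ∘τ = [2 1 3 5 4]


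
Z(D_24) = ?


Z(G) = {g ∈ G | gx = xg for all x ∈ G}
For even n, Z(D_n) = {e, r^(n/2)}: the 180° rotation r^12 commutes with every reflection and rotation

Z(D_24) = {e, r^12}


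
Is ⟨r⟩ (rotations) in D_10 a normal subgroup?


H = ⟨r⟩ (rotations) in D_10
The rotation subgroup ⟨r⟩ has index 2 in D_10, so it is normal

Yes, normal subgroup


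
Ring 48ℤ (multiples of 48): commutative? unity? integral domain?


48ℤ is a commutative ring under +,× but has no multiplicative identity (1 ∉ 48ℤ); it has no zero divisors, but without unity it is not an integral domain
Commutative: Yes
Integral domain: No
Has unity: No

48ℤ (multiples of 48): Commutative=Yes, Unity=No


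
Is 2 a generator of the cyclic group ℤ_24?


g generates ℤ_n iff gcd(g, n) = 1
gcd(2, 24) = 2
Since gcd = 2 ≠ 1, ⟨2⟩ has order 12 < 24, so 2 is not a generator.

No, 2 does not generate ℤ_24


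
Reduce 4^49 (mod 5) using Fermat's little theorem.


Fermat's little theorem: if p is prime and gcd(a,p)=1, then a^(p-1) ≡ 1 (mod p)
p = 5 is prime, gcd(4,5) = 1
Reduce exponent: 49 mod 4 = 1
So 4^49 ≡ 4^1 (mod 5)
4^1 mod 5 = 4

4^49 ≡ 4 (mod 5)


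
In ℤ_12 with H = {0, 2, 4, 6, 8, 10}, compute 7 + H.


7 + H = {7 + h (mod 12) : h ∈ H}
7+0=7, 7+2=9, 7+4=11, 7+6=1, 7+8=3, 7+10=5
7 + H = {1, 3, 5, 7, 9, 11} = 1 + H

7 + H = {1, 3, 5, 7, 9, 11}


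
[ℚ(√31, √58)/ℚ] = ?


[ℚ(√31,√58):ℚ] = [ℚ(√31,√58):ℚ(√31)]·[ℚ(√31):ℚ] = 2·2 = 4

[ℚ(√31, √58)/ℚ] = 4


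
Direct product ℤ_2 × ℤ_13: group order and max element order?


|ℤ_2 × ℤ_13| = 2 × 13 = 26
Max element order = lcm(2,13) = 26
Cyclic? Yes (gcd=1)

|ℤ_2×ℤ_13| = 26, max element order = 26


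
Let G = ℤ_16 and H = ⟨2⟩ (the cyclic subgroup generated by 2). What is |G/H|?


|⟨2⟩| = n / gcd(2, 16) = 16 / 2 = 8
H is normal (ℤ_16 is abelian).
|G/H| = |G| / |H| = 16 / 8 = 2

|G/H| = 2


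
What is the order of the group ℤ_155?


ℤ_n has n elements.

|ℤ_155| = 155


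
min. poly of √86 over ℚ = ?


√86 satisfies x² - 86 = 0, irreducible over ℚ since 86 is squarefree

Minimal polynomial: x² - 86


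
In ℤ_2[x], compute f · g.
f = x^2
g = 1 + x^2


Expand and collect like terms; reduce coefficients mod 2:
x^0: 0·1 = 0 ≡ 0 (mod 2)
x^1: 0·0 + 0·1 = 0 ≡ 0 (mod 2)
x^2: 0·1 + 0·0 + 1·1 = 1 ≡ 1 (mod 2)
x^3: 0·1 + 1·0 = 0 ≡ 0 (mod 2)
x^4: 1·1 = 1 ≡ 1 (mod 2)
Result: x^2 + x^4

f · g = x^2 + x^4


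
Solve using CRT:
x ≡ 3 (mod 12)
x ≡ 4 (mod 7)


m₁ = 12, m₂ = 7, gcd = 1, so CRT applies. M = m₁·m₂ = 84
Let M₁ = M/m₁ = 7, M₂ = M/m₂ = 12
Find y₁ ≡ M₁⁻¹ (mod m₁): 7⁻¹ ≡ 7 (mod 12)
Find y₂ ≡ M₂⁻¹ (mod m₂): 12⁻¹ ≡ 3 (mod 7)
x = a₁·M₁·y₁ + a₂·M₂·y₂ = 3·7·7 + 4·12·3 = 291
Reduce mod 84: x ≡ 39
Check: 39 mod 12 = 3 ✓, 39 mod 7 = 4 ✓

x ≡ 39 (mod 84)


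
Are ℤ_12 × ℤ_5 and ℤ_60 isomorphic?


Comparing ℤ_12 × ℤ_5 and ℤ_60:
gcd(12,5) = 1, so ℤ_12 × ℤ_5 ≅ ℤ_60 (CRT)

Yes, ℤ_12 × ℤ_5 ≅ ℤ_60


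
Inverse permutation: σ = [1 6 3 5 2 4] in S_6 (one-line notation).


To find σ⁻¹, swap domain and range:
σ(1) = 1 → σ⁻¹(1) = 1
σ(2) = 6 → σ⁻¹(6) = 2
σ(3) = 3 → σ⁻¹(3) = 3
σ(4) = 5 → σ⁻¹(5) = 4
σ(5) = 2 → σ⁻¹(2) = 5
σ(6) = 4 → σ⁻¹(4) = 6

σ⁻¹ = [1 5 3 6 4 2]


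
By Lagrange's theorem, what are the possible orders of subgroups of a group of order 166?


Lagrange's theorem: |H| divides |G|
|G| = 166
Divisors of 166: 1, 2, 83, 166

Possible subgroup orders: {1, 2, 83, 166}


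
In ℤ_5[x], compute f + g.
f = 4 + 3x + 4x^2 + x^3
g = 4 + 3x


Add coefficients mod 5:
x^0: 4 + 4 = 3 (mod 5)
x^1: 3 + 3 = 1 (mod 5)
x^2: 4 + 0 = 4 (mod 5)
x^3: 1 + 0 = 1 (mod 5)
Result: 3 + x + 4x^2 + x^3

f + g = 3 + x + 4x^2 + x^3


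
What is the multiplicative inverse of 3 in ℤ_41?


Use the extended Euclidean algorithm to write 1 = 3·s + 41·t; then s mod 41 is the inverse.
Euclidean algorithm:
  3 = 0·41 + 3
  41 = 13·3 + 2
  3 = 1·2 + 1
  2 = 2·1 + 0
gcd(3,41) = 1
Back-substitution gives: 3·(14) + 41·(-1) = 1
So 3⁻¹ ≡ 14 ≡ 14 (mod 41)
Check: 3 × 14 = 42 ≡ 1 (mod 41) ✓

3⁻¹ ≡ 14 (mod 41)


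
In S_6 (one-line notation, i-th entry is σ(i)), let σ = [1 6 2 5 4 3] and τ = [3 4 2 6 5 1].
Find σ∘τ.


σ∘τ: apply τ first, then σ
1 →τ 3 →σ 2
2 →τ 4 →σ 5
3 →τ 2 →σ 6
4 →τ 6 →σ 3
5 →τ 5 →σ 4
6 →τ 1 →σ 1

σ∘τ = [2 5 6 3 4 1]


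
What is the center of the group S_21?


Z(G) = {g ∈ G | gx = xg for all x ∈ G}
S_n is non-abelian for n ≥ 3; Z(S_21) is trivial

Z(S_21) = {e}


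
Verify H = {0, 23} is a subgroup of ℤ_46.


Subgroup test for H = {0, 23} in (ℤ_46, +):
(1) 0 ∈ H? Yes
(2) Closure: for all a,b ∈ H, (a+b) mod 46 ∈ H? Yes
(3) Inverses: for all a ∈ H, -a mod 46 ∈ H? Yes

Yes, H is a subgroup of ℤ_46


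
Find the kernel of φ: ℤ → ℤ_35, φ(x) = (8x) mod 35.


Kernel = preimage of identity
ker(φ) = {x ∈ ℤ : 8x ≡ 0 (mod 35)}. gcd(8,35) = 1, so 8x ≡ 0 (mod 35) ⟺ x ≡ 0 (mod 35/1 = 35). Hence ker(φ) = 35ℤ

ker(φ) = 35ℤ


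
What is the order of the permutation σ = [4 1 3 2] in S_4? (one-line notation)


Cycle decomposition: (1 4 2)
Cycle lengths: 3
Order = lcm(3) = 3

ord(σ) = 3


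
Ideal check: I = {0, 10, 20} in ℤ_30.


Check ideal conditions for I = {0, 10, 20} in ℤ_30:
(1) I is an additive subgroup? Yes
(2) For r ∈ ℤ_30 and a ∈ I: r·a ∈ I? Yes

Yes, I is an ideal of ℤ_30


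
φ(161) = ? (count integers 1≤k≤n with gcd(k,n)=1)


Factor n: 161 = 7 × 23
φ(n) = n · ∏(1 - 1/p) over distinct primes p | n
φ(161) = 161 · (1 - 1/7) · (1 - 1/23) = 132

φ(161) = 132


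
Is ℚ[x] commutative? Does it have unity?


Polynomial ring over ℚ (an integral domain) is a commutative integral domain with unity 1
Commutative: Yes
Integral domain: Yes
Has unity: Yes

ℚ[x]: Commutative=Yes, Unity=Yes


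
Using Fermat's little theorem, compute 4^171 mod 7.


Fermat's little theorem: if p is prime and gcd(a,p)=1, then a^(p-1) ≡ 1 (mod p)
p = 7 is prime, gcd(4,7) = 1
Reduce exponent: 171 mod 6 = 3
So 4^171 ≡ 4^3 (mod 7)
4^3 mod 7 = 1

4^171 ≡ 1 (mod 7)


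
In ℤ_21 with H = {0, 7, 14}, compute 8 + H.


8 + H = {8 + h (mod 21) : h ∈ H}
8+0=8, 8+7=15, 8+14=1
8 + H = {1, 8, 15} = 1 + H

8 + H = {1, 8, 15}


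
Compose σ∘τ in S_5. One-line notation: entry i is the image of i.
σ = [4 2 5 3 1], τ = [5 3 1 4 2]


σ∘τ: apply τ first, then σ
1 →τ 5 →σ 1
2 →τ 3 →σ 5
3 →τ 1 →σ 4
4 →τ 4 →σ 3
5 →τ 2 →σ 2

σ∘τ = [1 5 4 3 2]


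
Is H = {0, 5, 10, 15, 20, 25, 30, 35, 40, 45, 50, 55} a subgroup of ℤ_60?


Subgroup test for H = {0, 5, 10, 15, 20, 25, 30, 35, 40, 45, 50, 55} in (ℤ_60, +):
(1) 0 ∈ H? Yes
(2) Closure: for all a,b ∈ H, (a+b) mod 60 ∈ H? Yes
(3) Inverses: for all a ∈ H, -a mod 60 ∈ H? Yes

Yes, H is a subgroup of ℤ_60


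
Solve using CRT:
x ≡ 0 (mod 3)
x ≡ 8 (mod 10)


m₁ = 3, m₂ = 10, gcd = 1, so CRT applies. M = m₁·m₂ = 30
Let M₁ = M/m₁ = 10, M₂ = M/m₂ = 3
Find y₁ ≡ M₁⁻¹ (mod m₁): 10⁻¹ ≡ 1 (mod 3)
Find y₂ ≡ M₂⁻¹ (mod m₂): 3⁻¹ ≡ 7 (mod 10)
x = a₁·M₁·y₁ + a₂·M₂·y₂ = 0·10·1 + 8·3·7 = 168
Reduce mod 30: x ≡ 18
Check: 18 mod 3 = 0 ✓, 18 mod 10 = 8 ✓

x ≡ 18 (mod 30)


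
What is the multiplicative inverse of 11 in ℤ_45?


Use the extended Euclidean algorithm to write 1 = 11·s + 45·t; then s mod 45 is the inverse.
Euclidean algorithm:
  11 = 0·45 + 11
  45 = 4·11 + 1
  11 = 11·1 + 0
gcd(11,45) = 1
Back-substitution gives: 11·(-4) + 45·(1) = 1
So 11⁻¹ ≡ -4 ≡ 41 (mod 45)
Check: 11 × 41 = 451 ≡ 1 (mod 45) ✓

11⁻¹ ≡ 41 (mod 45)


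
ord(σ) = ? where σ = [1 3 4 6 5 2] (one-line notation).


Cycle decomposition: (2 3 4 6)
Cycle lengths: 4
Order = lcm(4) = 4

ord(σ) = 4


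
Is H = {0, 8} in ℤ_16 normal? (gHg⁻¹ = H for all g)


H = {0, 8} in ℤ_16
ℤ_16 is abelian; every subgroup of an abelian group is normal

Yes, normal subgroup


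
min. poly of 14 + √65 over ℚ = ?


Let α = 14 + √65. Then α - 14 = √65, so (α - 14)² = 65, giving α² - 28α + 131 = 0. Degree 2 and α ∉ ℚ, so this is the minimal polynomial.

Minimal polynomial: x² - 28x + 131


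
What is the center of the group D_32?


Z(G) = {g ∈ G | gx = xg for all x ∈ G}
For even n, Z(D_n) = {e, r^(n/2)}: the 180° rotation r^16 commutes with every reflection and rotation

Z(D_32) = {e, r^16}


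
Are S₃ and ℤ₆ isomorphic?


Comparing S₃ and ℤ₆:
S₃ is non-abelian, ℤ₆ is abelian

No, S₃ ≇ ℤ₆


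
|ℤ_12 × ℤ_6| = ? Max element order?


|ℤ_12 × ℤ_6| = 12 × 6 = 72
Max element order = lcm(12,6) = 12
Cyclic? No (gcd=6)

|ℤ_12×ℤ_6| = 72, max element order = 12


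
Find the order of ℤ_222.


ℤ_n has n elements.

|ℤ_222| = 222


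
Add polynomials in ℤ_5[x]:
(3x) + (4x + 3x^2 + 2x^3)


Add coefficients mod 5:
x^0: 0 + 0 = 0 (mod 5)
x^1: 3 + 4 = 2 (mod 5)
x^2: 0 + 3 = 3 (mod 5)
x^3: 0 + 2 = 2 (mod 5)
Result: 2x + 3x^2 + 2x^3

f + g = 2x + 3x^2 + 2x^3


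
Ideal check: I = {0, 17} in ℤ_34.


Check ideal conditions for I = {0, 17} in ℤ_34:
(1) I is an additive subgroup? Yes
(2) For r ∈ ℤ_34 and a ∈ I: r·a ∈ I? Yes

Yes, I is an ideal of ℤ_34


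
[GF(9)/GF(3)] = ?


GF(9) = GF(3^2), so the extension degree is 2

[GF(9)/GF(3)] = 2


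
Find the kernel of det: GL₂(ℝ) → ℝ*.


Kernel = preimage of identity
ker(det) = {A | det(A) = 1} = SL₂(ℝ)

ker(det) = SL₂(ℝ)


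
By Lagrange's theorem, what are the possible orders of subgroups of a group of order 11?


Lagrange's theorem: |H| divides |G|
|G| = 11
Divisors of 11: 1, 11

Possible subgroup orders: {1, 11}


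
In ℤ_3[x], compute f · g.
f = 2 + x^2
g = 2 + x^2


Expand and collect like terms; reduce coefficients mod 3:
x^0: 2·2 = 4 ≡ 1 (mod 3)
x^1: 2·0 + 0·2 = 0 ≡ 0 (mod 3)
x^2: 2·1 + 0·0 + 1·2 = 4 ≡ 1 (mod 3)
x^3: 0·1 + 1·0 = 0 ≡ 0 (mod 3)
x^4: 1·1 = 1 ≡ 1 (mod 3)
Result: 1 + x^2 + x^4

f · g = 1 + x^2 + x^4


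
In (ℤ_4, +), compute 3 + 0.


Operation: addition mod 4
3 + 0 = (a + b) mod 4 with a = 3, b = 0

3 + 0 = 3


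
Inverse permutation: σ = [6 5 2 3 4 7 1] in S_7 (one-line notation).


To find σ⁻¹, swap domain and range:
σ(1) = 6 → σ⁻¹(6) = 1
σ(2) = 5 → σ⁻¹(5) = 2
σ(3) = 2 → σ⁻¹(2) = 3
σ(4) = 3 → σ⁻¹(3) = 4
σ(5) = 4 → σ⁻¹(4) = 5
σ(6) = 7 → σ⁻¹(7) = 6
σ(7) = 1 → σ⁻¹(1) = 7

σ⁻¹ = [7 3 4 5 2 1 6]


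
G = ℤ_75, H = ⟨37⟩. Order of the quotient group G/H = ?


|⟨37⟩| = n / gcd(37, 75) = 75 / 1 = 75
H is normal (ℤ_75 is abelian).
|G/H| = |G| / |H| = 75 / 75 = 1

|G/H| = 1


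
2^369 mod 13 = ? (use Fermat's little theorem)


Fermat's little theorem: if p is prime and gcd(a,p)=1, then a^(p-1) ≡ 1 (mod p)
p = 13 is prime, gcd(2,13) = 1
Reduce exponent: 369 mod 12 = 9
So 2^369 ≡ 2^9 (mod 13)
2^9 mod 13 = 5

2^369 ≡ 5 (mod 13)


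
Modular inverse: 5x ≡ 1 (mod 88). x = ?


Use the extended Euclidean algorithm to write 1 = 5·s + 88·t; then s mod 88 is the inverse.
Euclidean algorithm:
  5 = 0·88 + 5
  88 = 17·5 + 3
  5 = 1·3 + 2
  3 = 1·2 + 1
  2 = 2·1 + 0
gcd(5,88) = 1
Back-substitution gives: 5·(-35) + 88·(2) = 1
So 5⁻¹ ≡ -35 ≡ 53 (mod 88)
Check: 5 × 53 = 265 ≡ 1 (mod 88) ✓

5⁻¹ ≡ 53 (mod 88)


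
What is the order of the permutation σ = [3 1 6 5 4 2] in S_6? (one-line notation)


Cycle decomposition: (1 3 6 2) (4 5)
Cycle lengths: 4, 2
Order = lcm(4, 2) = 4

ord(σ) = 4


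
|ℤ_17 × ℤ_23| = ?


|A × B| = |A| · |B|
|ℤ_17 × ℤ_23| = 17 × 23 = 391

|ℤ_17 × ℤ_23| = 391


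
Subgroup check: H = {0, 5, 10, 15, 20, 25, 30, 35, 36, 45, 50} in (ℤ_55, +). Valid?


Subgroup test for H = {0, 5, 10, 15, 20, 25, 30, 35, 36, 45, 50} in (ℤ_55, +):
(1) 0 ∈ H? Yes
(2) Closure: for all a,b ∈ H, (a+b) mod 55 ∈ H? No  [counterexample: 5 + 35 = 40 ∉ H]
(3) Inverses: for all a ∈ H, -a mod 55 ∈ H? No

No, H is not a subgroup of ℤ_55


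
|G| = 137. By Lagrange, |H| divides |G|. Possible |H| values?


Lagrange's theorem: |H| divides |G|
|G| = 137
Divisors of 137: 1, 137

Possible subgroup orders: {1, 137}


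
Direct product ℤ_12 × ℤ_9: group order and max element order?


|ℤ_12 × ℤ_9| = 12 × 9 = 108
Max element order = lcm(12,9) = 36
Cyclic? No (gcd=3)

|ℤ_12×ℤ_9| = 108, max element order = 36


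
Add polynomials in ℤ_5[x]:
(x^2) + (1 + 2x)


Add coefficients mod 5:
x^0: 0 + 1 = 1 (mod 5)
x^1: 0 + 2 = 2 (mod 5)
x^2: 1 + 0 = 1 (mod 5)
Result: 1 + 2x + x^2

f + g = 1 + 2x + x^2


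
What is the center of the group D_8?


Z(G) = {g ∈ G | gx = xg for all x ∈ G}
For even n, Z(D_n) = {e, r^(n/2)}: the 180° rotation r^4 commutes with every reflection and rotation

Z(D_8) = {e, r^4}


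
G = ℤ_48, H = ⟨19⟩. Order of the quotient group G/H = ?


|⟨19⟩| = n / gcd(19, 48) = 48 / 1 = 48
H is normal (ℤ_48 is abelian).
|G/H| = |G| / |H| = 48 / 48 = 1

|G/H| = 1


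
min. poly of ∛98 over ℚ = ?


∛98 satisfies x³ - 98 = 0, irreducible over ℚ (no rational root; 98 is not a perfect cube)

Minimal polynomial: x³ - 98


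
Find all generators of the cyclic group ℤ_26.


g generates ℤ_n iff gcd(g,n) = 1
Prime factors of 26: 2, 13
Generators are g ∈ {1,...,25} not divisible by any of these primes.
Generators: {1, 3, 5, 7, 9, 11, 15, 17, 19, 21, 23, 25}
Number of generators = φ(26) = 12

Generators of ℤ_26 = {1, 3, 5, 7, 9, 11, 15, 17, 19, 21, 23, 25}


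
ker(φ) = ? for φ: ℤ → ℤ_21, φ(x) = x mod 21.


Kernel = preimage of identity
ker(φ) = {x ∈ ℤ : x ≡ 0 (mod 21)} = 21ℤ = {0, ±21, ±42, ...}

ker(φ) = 21ℤ


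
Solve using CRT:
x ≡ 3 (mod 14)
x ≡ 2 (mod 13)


m₁ = 14, m₂ = 13, gcd = 1, so CRT applies. M = m₁·m₂ = 182
Let M₁ = M/m₁ = 13, M₂ = M/m₂ = 14
Find y₁ ≡ M₁⁻¹ (mod m₁): 13⁻¹ ≡ 13 (mod 14)
Find y₂ ≡ M₂⁻¹ (mod m₂): 14⁻¹ ≡ 1 (mod 13)
x = a₁·M₁·y₁ + a₂·M₂·y₂ = 3·13·13 + 2·14·1 = 535
Reduce mod 182: x ≡ 171
Check: 171 mod 14 = 3 ✓, 171 mod 13 = 2 ✓

x ≡ 171 (mod 182)


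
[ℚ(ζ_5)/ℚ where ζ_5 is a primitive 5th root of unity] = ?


[ℚ(ζ_n):ℚ] = deg Φ_n(x) = φ(n). Here φ(5) = 4

[ℚ(ζ_5)/ℚ where ζ_5 is a primitive 5th root of unity] = 4


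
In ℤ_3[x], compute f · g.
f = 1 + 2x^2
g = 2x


Expand and collect like terms; reduce coefficients mod 3:
x^0: 1·0 = 0 ≡ 0 (mod 3)
x^1: 1·2 + 0·0 = 2 ≡ 2 (mod 3)
x^2: 0·2 + 2·0 = 0 ≡ 0 (mod 3)
x^3: 2·2 = 4 ≡ 1 (mod 3)
Result: 2x + x^3

f · g = 2x + x^3


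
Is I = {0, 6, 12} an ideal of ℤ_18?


Check ideal conditions for I = {0, 6, 12} in ℤ_18:
(1) I is an additive subgroup? Yes
(2) For r ∈ ℤ_18 and a ∈ I: r·a ∈ I? Yes

Yes, I is an ideal of ℤ_18


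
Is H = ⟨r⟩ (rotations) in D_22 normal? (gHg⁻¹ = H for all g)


H = ⟨r⟩ (rotations) in D_22
The rotation subgroup ⟨r⟩ has index 2 in D_22, so it is normal

Yes, normal subgroup


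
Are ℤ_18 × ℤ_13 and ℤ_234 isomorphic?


Comparing ℤ_18 × ℤ_13 and ℤ_234:
gcd(18,13) = 1, so ℤ_18 × ℤ_13 ≅ ℤ_234 (CRT)

Yes, ℤ_18 × ℤ_13 ≅ ℤ_234


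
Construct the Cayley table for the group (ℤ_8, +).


Elements: {0, 1, 2, 3, 4, 5, 6, 7}
Operation: addition mod 8
Entry (a, b) = (a + b) mod 8

Cayley table:
  | 0 | 1 | 2 | 3 | 4 | 5 | 6 | 7
0 | 0 | 1 | 2 | 3 | 4 | 5 | 6 | 7
1 | 1 | 2 | 3 | 4 | 5 | 6 | 7 | 0
2 | 2 | 3 | 4 | 5 | 6 | 7 | 0 | 1
3 | 3 | 4 | 5 | 6 | 7 | 0 | 1 | 2
4 | 4 | 5 | 6 | 7 | 0 | 1 | 2 | 3
5 | 5 | 6 | 7 | 0 | 1 | 2 | 3 | 4
6 | 6 | 7 | 0 | 1 | 2 | 3 | 4 | 5
7 | 7 | 0 | 1 | 2 | 3 | 4 | 5 | 6


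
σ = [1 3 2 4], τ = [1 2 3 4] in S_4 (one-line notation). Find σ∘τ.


σ∘τ: apply τ first, then σ
1 →τ 1 →σ 1
2 →τ 2 →σ 3
3 →τ 3 →σ 2
4 →τ 4 →σ 4

σ∘τ = [1 3 2 4]


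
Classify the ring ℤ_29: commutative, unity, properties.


ℤ_29 is a commutative ring with unity 1; 29 is prime, so ℤ_29 is a field (hence an integral domain)
Commutative: Yes
Integral domain: Yes
Has unity: Yes

ℤ_29: Commutative=Yes, Unity=Yes


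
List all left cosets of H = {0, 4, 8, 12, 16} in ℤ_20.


H = {0, 4, 8, 12, 16}, |H| = 5
Number of cosets = |G|/|H| = 20/5 = 4
0 + H = {0, 4, 8, 12, 16}
1 + H = {1, 5, 9, 13, 17}
2 + H = {2, 6, 10, 14, 18}
3 + H = {3, 7, 11, 15, 19}

Cosets: 0+H={0,4,8,12,16}; 1+H={1,5,9,13,17}; 2+H={2,6,10,14,18}; 3+H={3,7,11,15,19}


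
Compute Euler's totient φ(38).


Factor n: 38 = 2 × 19
φ(n) = n · ∏(1 - 1/p) over distinct primes p | n
φ(38) = 38 · (1 - 1/2) · (1 - 1/19) = 18

φ(38) = 18


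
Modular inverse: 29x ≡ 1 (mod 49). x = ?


Use the extended Euclidean algorithm to write 1 = 29·s + 49·t; then s mod 49 is the inverse.
Euclidean algorithm:
  29 = 0·49 + 29
  49 = 1·29 + 20
  29 = 1·20 + 9
  20 = 2·9 + 2
  9 = 4·2 + 1
  2 = 2·1 + 0
gcd(29,49) = 1
Back-substitution gives: 29·(22) + 49·(-13) = 1
So 29⁻¹ ≡ 22 ≡ 22 (mod 49)
Check: 29 × 22 = 638 ≡ 1 (mod 49) ✓

29⁻¹ ≡ 22 (mod 49)


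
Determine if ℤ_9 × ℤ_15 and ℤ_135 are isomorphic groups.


Comparing ℤ_9 × ℤ_15 and ℤ_135:
gcd(9,15) = 3 ≠ 1. Max element order in ℤ_9×ℤ_15 is lcm(9,15) = 45 < 135, so it has no element of order 135

No, ℤ_9 × ℤ_15 ≇ ℤ_135


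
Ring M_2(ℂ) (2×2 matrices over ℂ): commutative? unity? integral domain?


Matrix multiplication is non-commutative for n ≥ 2; the identity matrix I is the unity; singular matrices give zero divisors, so not an integral domain
Commutative: No
Integral domain: No
Has unity: Yes

M_2(ℂ) (2×2 matrices over ℂ): Commutative=No, Unity=Yes


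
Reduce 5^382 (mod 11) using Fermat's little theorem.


Fermat's little theorem: if p is prime and gcd(a,p)=1, then a^(p-1) ≡ 1 (mod p)
p = 11 is prime, gcd(5,11) = 1
Reduce exponent: 382 mod 10 = 2
So 5^382 ≡ 5^2 (mod 11)
5^2 mod 11 = 3

5^382 ≡ 3 (mod 11)


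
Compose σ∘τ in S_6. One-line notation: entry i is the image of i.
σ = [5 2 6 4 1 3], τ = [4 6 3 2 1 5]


σ∘τ: apply τ first, then σ
1 →τ 4 →σ 4
2 →τ 6 →σ 3
3 →τ 3 →σ 6
4 →τ 2 →σ 2
5 →τ 1 →σ 5
6 →τ 5 →σ 1

σ∘τ = [4 3 6 2 5 1]


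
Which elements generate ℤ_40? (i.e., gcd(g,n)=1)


g generates ℤ_n iff gcd(g,n) = 1
Prime factors of 40: 2, 5
Generators are g ∈ {1,...,39} not divisible by any of these primes.
Generators: {1, 3, 7, 9, 11, 13, 17, 19, 21, 23, 27, 29, 31, 33, 37, 39}
Number of generators = φ(40) = 16

Generators of ℤ_40 = {1, 3, 7, 9, 11, 13, 17, 19, 21, 23, 27, 29, 31, 33, 37, 39}


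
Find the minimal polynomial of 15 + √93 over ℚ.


Let α = 15 + √93. Then α - 15 = √93, so (α - 15)² = 93, giving α² - 30α + 132 = 0. Degree 2 and α ∉ ℚ, so this is the minimal polynomial.

Minimal polynomial: x² - 30x + 132


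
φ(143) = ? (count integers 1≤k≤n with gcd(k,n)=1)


Factor n: 143 = 11 × 13
φ(n) = n · ∏(1 - 1/p) over distinct primes p | n
φ(143) = 143 · (1 - 1/11) · (1 - 1/13) = 120

φ(143) = 120


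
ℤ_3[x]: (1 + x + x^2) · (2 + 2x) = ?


Expand and collect like terms; reduce coefficients mod 3:
x^0: 1·2 = 2 ≡ 2 (mod 3)
x^1: 1·2 + 1·2 = 4 ≡ 1 (mod 3)
x^2: 1·2 + 1·2 = 4 ≡ 1 (mod 3)
x^3: 1·2 = 2 ≡ 2 (mod 3)
Result: 2 + x + x^2 + 2x^3

f · g = 2 + x + x^2 + 2x^3
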